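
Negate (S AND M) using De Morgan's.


De Morgan's law: ¬(P ∧ Q) ≡ ¬P ∨ ¬Q
¬(S ∧ M) = ¬S ∨ ¬M

¬S ∨ ¬M


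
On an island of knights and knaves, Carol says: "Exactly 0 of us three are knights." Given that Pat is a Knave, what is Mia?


Carol claims exactly 0 knights among Carol, Pat, Mia.
Given: Pat is a Knave.

Case 1: Carol is a Knight (tells truth)
  Then exactly 0 of the three are knights.
  Counting Carol, Pat: 1 knight(s) so far. Need -1 more → impossible.
Case 2: Carol is a Knave (lies)
  Then the count is NOT 0.
  If Mia = Knave, count = 0 = 0 → claim would be true, contradicts lie.
  If Mia = Knight, count = 1 ≠ 0 → lie confirmed ✓

Mia is a Knight.

Knight


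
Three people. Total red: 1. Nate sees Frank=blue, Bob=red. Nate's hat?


Total red = 1, seen red = 1
Own red = 1 - 1 = 0
Nate's hat is blue.

blue


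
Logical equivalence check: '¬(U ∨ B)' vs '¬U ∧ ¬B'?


Expression 1: ¬(U ∨ B)
Expression 2: ¬U ∧ ¬B
Truth table (U B | Expr1 Expr2):
  T T |   F     F
  T F |   F     F
  F T |   F     F
  F F |   T     T
All 4 rows agree, so the expressions are logically equivalent.

Yes


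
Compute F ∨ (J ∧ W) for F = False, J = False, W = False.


F = False, J = False, W = False
Step 1: J ∧ W = False AND False = False
Step 2: F ∨ False = False OR False = False
AND evaluated first (higher precedence); then OR applied.

False


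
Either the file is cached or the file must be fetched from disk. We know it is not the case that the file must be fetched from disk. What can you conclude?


Disjunctive syllogism: P ∨ Q, ¬P ⊢ Q
Disjunction: the file is cached ∨ the file must be fetched from disk
We know it is not the case that the file must be fetched from disk.
By disjunctive syllogism, the other disjunct must be true.

The file is cached


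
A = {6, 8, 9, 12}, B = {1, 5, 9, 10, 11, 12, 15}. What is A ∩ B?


A = {6, 8, 9, 12}
B = {1, 5, 9, 10, 11, 12, 15}
Operation: intersection
Elements in both: 9, 12

{9, 12}


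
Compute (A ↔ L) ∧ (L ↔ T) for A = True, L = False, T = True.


A = True, L = False, T = True
Step 1: A ↔ L is true when A and L have the same value. Result: False
Step 2: L ↔ T is true when L and T have the same value. Result: False
Step 3: False ∧ False = False

False


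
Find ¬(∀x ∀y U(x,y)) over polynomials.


Original: ∀x ∀y U(x,y)
Rule: ¬∀→∃, ¬∃→∀, negate predicate.
Negation: ∃x ∃y ¬U(x,y)

∃x ∃y ¬U(x,y)


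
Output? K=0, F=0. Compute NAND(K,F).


K AND F = 0
NOT(0) = 1

1


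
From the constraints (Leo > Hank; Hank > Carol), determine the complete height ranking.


Constraints: Leo > Hank; Hank > Carol
Method: at each step, the next-highest is the one remaining person who never appears on the smaller side of a constraint between remaining people.
  Step 1: remaining {Carol, Hank, Leo}; on the smaller side: {Carol, Hank} → Leo is next (Leo > Hank).
  Step 2: remaining {Carol, Hank}; on the smaller side: {Carol} → Hank is next (Hank > Carol).
  Step 3: only Carol remains → lowest.
Final ranking (highest to lowest):

Leo > Hank > Carol


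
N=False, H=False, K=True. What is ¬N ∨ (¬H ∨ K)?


N = False, H = False, K = True
Expression: ¬N ∨ (¬H ∨ K)
Step 1: ¬H = NOT False = True
Step 2: ¬H ∨ K = True OR True = True
Step 3: ¬N = NOT False = True
Step 4: (True) ∨ (True) = True OR True = True

True


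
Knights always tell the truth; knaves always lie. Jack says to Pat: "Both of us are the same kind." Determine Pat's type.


Jack says: "Both of us are the same kind."
Case 1: Jack is a Knight (truth-teller)
  Statement is true → they ARE the same → Pat is also a Knight
Case 2: Jack is a Knave (liar)
  Statement is false → they are NOT the same → Pat is a Knight
In both cases, Pat is a Knight.

Knight


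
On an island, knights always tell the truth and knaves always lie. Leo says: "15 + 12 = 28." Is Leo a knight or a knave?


Statement: "15 + 12 = 28."
Actual: 15 + 12 = 27
Claimed: 28
Statement is FALSE → Leo lies → Knave

Knave


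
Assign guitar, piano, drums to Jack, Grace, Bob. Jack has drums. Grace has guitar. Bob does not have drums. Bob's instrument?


From clues:
  Grace → guitar
  Jack → drums
By elimination, Bob gets the remaining.

piano


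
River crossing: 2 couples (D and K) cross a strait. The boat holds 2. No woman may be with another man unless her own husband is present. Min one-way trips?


Label couples D and K.
1. WD+WK → (far: WD,WK; near: HD,HK)
2. WD ←   (far: WK; near: HD,HK,WD)
3. HD+HK → (far: HD,HK,WK; near: WD)
4. HD ←   (far: HK,WK; near: HD,WD)  — HD returns, since WD is alone on near bank
5. HD+WD → (far: all four; near: empty)
Every state respects the constraint.
Minimum trips = 5

5


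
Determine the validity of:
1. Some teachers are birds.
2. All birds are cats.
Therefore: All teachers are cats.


Premise 1: Some teachers are birds.
Premise 2: All birds are cats.
Conclusion: All teachers are cats.
Fallacy: illicit minor. The minor term (teachers) is distributed in the conclusion ('All teachers ...') but undistributed in its premise ('Some teachers are birds' doesn't cover all teachers).
Only 'Some teachers are cats' follows, not 'All'.

Invalid


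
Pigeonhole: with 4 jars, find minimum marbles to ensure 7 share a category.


Pigeonhole: to guarantee k in one of n categories, need (k-1)×n + 1.
k = 7, n = 4
Minimum = (7-1) × 4 + 1 = 6 × 4 + 1

25


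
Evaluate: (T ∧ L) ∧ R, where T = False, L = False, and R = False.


T = False, L = False, R = False
Step 1: T ∧ L = False AND False = False
Step 2: False ∧ R = False AND False = False
AND is true only when ALL operands are true.

False


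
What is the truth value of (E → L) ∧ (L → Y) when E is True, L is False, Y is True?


E = True, L = False, Y = True
Step 1: E → L is false only when E=True and L=False. Result: False
Step 2: L → Y is false only when L=True and Y=False. Result: True
Step 3: False ∧ True = False

False


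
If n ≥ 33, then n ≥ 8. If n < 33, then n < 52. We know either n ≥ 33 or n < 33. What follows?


Constructive dilemma: (P → Q) ∧ (R → S), P ∨ R ⊢ Q ∨ S
Premise 1: n ≥ 33 → n ≥ 8
Premise 2: n < 33 → n < 52
Premise 3: n ≥ 33 ∨ n < 33
Case 1: Assuming n ≥ 33, then by Premise 1, n ≥ 8.
Case 2: Assuming n < 33, then by Premise 2, n < 52.
Since one of n ≥ 33 or n < 33 must hold, we get n ≥ 8 or n < 52.

n ≥ 8 or n < 52.


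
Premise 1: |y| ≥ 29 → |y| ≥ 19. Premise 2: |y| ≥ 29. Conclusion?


Modus ponens: P → Q, P ⊢ Q
P: |y| ≥ 29
Q: |y| ≥ 19
We have P → Q and P is true.
By modus ponens, Q must be true.

|y| ≥ 19


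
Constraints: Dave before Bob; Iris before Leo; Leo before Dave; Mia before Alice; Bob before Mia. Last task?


Constraints: Dave before Bob; Iris before Leo; Leo before Dave; Mia before Alice; Bob before Mia
The last task can have nothing scheduled after it, so it must never appear on the left of a 'before'.
Tasks appearing before some other task: Dave, Iris, Leo, Mia, Bob.
The only task not in that list is Alice → it is last.

Alice


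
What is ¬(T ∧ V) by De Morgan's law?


De Morgan's law: ¬(P ∧ Q) ≡ ¬P ∨ ¬Q
¬(T ∧ V) = ¬T ∨ ¬V

¬T ∨ ¬V


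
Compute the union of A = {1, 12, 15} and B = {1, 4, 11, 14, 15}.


A = {1, 12, 15}
B = {1, 4, 11, 14, 15}
Operation: union
All elements combined: 1, 4, 11, 12, 14, 15

{1, 4, 11, 12, 14, 15}


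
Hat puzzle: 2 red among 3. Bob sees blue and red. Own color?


Total red = 2, seen red = 1
Own red = 2 - 1 = 1
Bob's hat is red.

red


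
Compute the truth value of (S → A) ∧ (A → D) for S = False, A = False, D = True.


S = False, A = False, D = True
Step 1: S → A is false only when S=True and A=False. Result: True
Step 2: A → D is false only when A=True and D=False. Result: True
Step 3: True ∧ True = True

True


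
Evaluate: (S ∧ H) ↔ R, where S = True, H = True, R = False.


S = True, H = True, R = False
Step 1: S ∧ H = True AND True = True
Step 2: (True) ↔ R: true when both sides have same truth value.
Result: True ↔ False = False

False


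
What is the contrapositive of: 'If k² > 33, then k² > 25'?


Original: If k² > 33, then k² > 25
Contrapositive: If ¬Q, then ¬P
Negate Q: not (k² > 25)
Negate P: not (k² > 33)

If not (k² > 25), then not (k² > 33).


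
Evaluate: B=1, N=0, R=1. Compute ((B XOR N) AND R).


B XOR N = 1^0 = 1
1 AND 1 = 1

1


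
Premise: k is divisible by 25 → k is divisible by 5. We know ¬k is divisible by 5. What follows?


Modus tollens: P → Q, ¬Q ⊢ ¬P
P: k is divisible by 25
Q: k is divisible by 5
We have P → Q and Q is false.
By modus tollens, P must be false.

It is not the case that k is divisible by 25


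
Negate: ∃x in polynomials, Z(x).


Original: ∃x Z(x)
Rule: ¬∀→∃, ¬∃→∀, negate predicate.
Negation: ∀x ¬Z(x)

∀x ¬Z(x)


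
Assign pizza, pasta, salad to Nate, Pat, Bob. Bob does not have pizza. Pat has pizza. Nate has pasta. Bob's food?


From clues:
  Pat → pizza
  Nate → pasta
By elimination, Bob gets the remaining.

salad


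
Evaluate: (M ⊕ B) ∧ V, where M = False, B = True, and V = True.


M = False, B = True, V = True
Step 1: M ⊕ B = False XOR True = True
Step 2: True ∧ V = True AND True = True
XOR true when exactly one of M,B is true; then AND with V.

True


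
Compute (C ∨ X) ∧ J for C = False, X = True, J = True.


C = False, X = True, J = True
Step 1: C ∨ X = False OR True = True
Step 2: True ∧ J = True AND True = True
OR is true when at least one operand is true; AND requires both.

True


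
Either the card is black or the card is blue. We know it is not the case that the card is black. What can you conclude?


Disjunctive syllogism: P ∨ Q, ¬P ⊢ Q
Disjunction: the card is black ∨ the card is blue
We know it is not the case that the card is black.
By disjunctive syllogism, the other disjunct must be true.

The card is blue


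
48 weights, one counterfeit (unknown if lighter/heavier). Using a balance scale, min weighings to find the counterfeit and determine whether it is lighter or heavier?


Let n = 48. 96 possibilities (n weights × lighter/heavier); each weighing has 3 outcomes.
Bound for k weighings: say the first weighing puts j weights on each pan. If it tips, the 2j weighed weights remain suspects (each with a known direction) and k-1 weighings give 3^(k-1) outcomes; 3^(k-1) is odd, so 2j ≤ 3^(k-1) - 1. If it balances, the n - 2j unweighed weights remain with direction unknown: 2(n - 2j) ≤ 3^(k-1) - 1 by the same parity argument. Adding, n ≤ (3^(k-1) - 1) + (3^(k-1) - 1)/2 = (3^k - 3)/2, and the classical three-group strategy achieves this (3 weights in 2 weighings, 12 in 3, 39 in 4, 120 in 5).
So we need the smallest k with (3^k - 3)/2 ≥ 48.
k = 4: (3^4 - 3)/2 = 39 < 48 ✗
k = 5: (3^5 - 3)/2 = 120 ≥ 48 ✓

5


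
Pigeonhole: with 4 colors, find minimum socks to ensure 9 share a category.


Pigeonhole: to guarantee k in one of n categories, need (k-1)×n + 1.
k = 9, n = 4
Minimum = (9-1) × 4 + 1 = 8 × 4 + 1

33


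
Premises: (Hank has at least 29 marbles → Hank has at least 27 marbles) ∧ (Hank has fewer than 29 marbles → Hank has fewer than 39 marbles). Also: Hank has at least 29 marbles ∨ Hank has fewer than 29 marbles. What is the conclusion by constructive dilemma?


Constructive dilemma: (P → Q) ∧ (R → S), P ∨ R ⊢ Q ∨ S
Premise 1: Hank has at least 29 marbles → Hank has at least 27 marbles
Premise 2: Hank has fewer than 29 marbles → Hank has fewer than 39 marbles
Premise 3: Hank has at least 29 marbles ∨ Hank has fewer than 29 marbles
Case 1: Assuming Hank has at least 29 marbles, then by Premise 1, Hank has at least 27 marbles.
Case 2: Assuming Hank has fewer than 29 marbles, then by Premise 2, Hank has fewer than 39 marbles.
Since one of Hank has at least 29 marbles or Hank has fewer than 29 marbles must hold, we get Hank has at least 27 marbles or Hank has fewer than 39 marbles.

Hank has at least 27 marbles or Hank has fewer than 39 marbles.


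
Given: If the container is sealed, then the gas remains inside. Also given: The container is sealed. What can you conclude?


Modus ponens: P → Q, P ⊢ Q
P: the container is sealed
Q: the gas remains inside
We have P → Q and P is true.
By modus ponens, Q must be true.

The gas remains inside


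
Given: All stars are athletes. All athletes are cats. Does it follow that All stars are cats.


Premise 1: All stars are athletes.
Premise 2: All athletes are cats.
Conclusion: All stars are cats.
Barbara syllogism (AAA-1): All A are B, All B are C → All A are C.
Middle term (athletes) distributed in premise 2.

Valid


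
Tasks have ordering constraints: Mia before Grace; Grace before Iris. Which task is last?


Constraints: Mia before Grace; Grace before Iris
The last task can have nothing scheduled after it, so it must never appear on the left of a 'before'.
Tasks appearing before some other task: Mia, Grace.
The only task not in that list is Iris → it is last.

Iris


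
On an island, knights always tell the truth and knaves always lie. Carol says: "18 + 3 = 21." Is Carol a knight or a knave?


Statement: "18 + 3 = 21."
Actual: 18 + 3 = 21
Claimed: 21
Statement is TRUE → Carol tells the truth → Knight

Knight


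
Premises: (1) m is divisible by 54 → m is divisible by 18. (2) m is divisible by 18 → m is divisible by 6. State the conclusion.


Hypothetical syllogism: P → Q, Q → R ⊢ P → R
Premise 1: m is divisible by 54 → m is divisible by 18
Premise 2: m is divisible by 18 → m is divisible by 6
Chain the implications: the middle term (m is divisible by 18) links the two.
Conclusion: If m is divisible by 54, then m is divisible by 6.

If m is divisible by 54, then m is divisible by 6.


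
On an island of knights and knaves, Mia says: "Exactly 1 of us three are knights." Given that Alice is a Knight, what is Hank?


Mia claims exactly 1 knights among Mia, Alice, Hank.
Given: Alice is a Knight.

Case 1: Mia is a Knight (tells truth)
  Then exactly 1 of the three are knights.
  Counting Mia, Alice: 2 knight(s) so far. Need -1 more → impossible.
Case 2: Mia is a Knave (lies)
  Then the count is NOT 1.
  If Hank = Knave, count = 1 = 1 → claim would be true, contradicts lie.
  If Hank = Knight, count = 2 ≠ 1 → lie confirmed ✓

Hank is a Knight.

Knight


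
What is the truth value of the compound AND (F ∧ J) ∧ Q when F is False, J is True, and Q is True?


F = False, J = True, Q = True
Step 1: F ∧ J = False AND True = False
Step 2: False ∧ Q = False AND True = False
AND is true only when ALL operands are true.

False


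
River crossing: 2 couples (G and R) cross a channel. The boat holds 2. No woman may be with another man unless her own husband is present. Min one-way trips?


Label couples G and R.
1. WG+WR → (far: WG,WR; near: HG,HR)
2. WG ←   (far: WR; near: HG,HR,WG)
3. HG+HR → (far: HG,HR,WR; near: WG)
4. HG ←   (far: HR,WR; near: HG,WG)  — HG returns, since WG is alone on near bank
5. HG+WG → (far: all four; near: empty)
Every state respects the constraint.
Minimum trips = 5

5


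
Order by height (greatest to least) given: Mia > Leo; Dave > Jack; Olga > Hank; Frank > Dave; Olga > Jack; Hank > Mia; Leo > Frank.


Constraints: Mia > Leo; Dave > Jack; Olga > Hank; Frank > Dave; Olga > Jack; Hank > Mia; Leo > Frank
Method: at each step, the next-highest is the one remaining person who never appears on the smaller side of a constraint between remaining people.
  Step 1: remaining {Frank, Mia, Dave, Leo, Olga, Jack, Hank}; on the smaller side: {Frank, Mia, Dave, Leo, Jack, Hank} → Olga is next (Olga > Hank; Olga > Jack).
  Step 2: remaining {Frank, Mia, Dave, Leo, Jack, Hank}; on the smaller side: {Frank, Mia, Dave, Leo, Jack} → Hank is next (Hank > Mia).
  Step 3: remaining {Frank, Mia, Dave, Leo, Jack}; on the smaller side: {Frank, Dave, Leo, Jack} → Mia is next (Mia > Leo).
  Step 4: remaining {Frank, Dave, Leo, Jack}; on the smaller side: {Frank, Dave, Jack} → Leo is next (Leo > Frank).
  Step 5: remaining {Frank, Dave, Jack}; on the smaller side: {Dave, Jack} → Frank is next (Frank > Dave).
  Step 6: remaining {Dave, Jack}; on the smaller side: {Jack} → Dave is next (Dave > Jack).
  Step 7: only Jack remains → lowest.
Final ranking (highest to lowest):

Olga > Hank > Mia > Leo > Frank > Dave > Jack


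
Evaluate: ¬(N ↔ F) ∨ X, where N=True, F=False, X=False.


N = True, F = False, X = False
Expression: ¬(N ↔ F) ∨ X
Step 1: N ↔ F = (True iff False) = False
Step 2: ¬(N ↔ F) = NOT False = True
Step 3: (True) ∨ X = True OR False = True

True


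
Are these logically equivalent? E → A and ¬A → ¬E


Expression 1: E → A
Expression 2: ¬A → ¬E
Truth table (E A | Expr1 Expr2):
  T T |   T     T
  T F |   F     F
  F T |   T     T
  F F |   T     T
All 4 rows agree, so the expressions are logically equivalent.

Yes


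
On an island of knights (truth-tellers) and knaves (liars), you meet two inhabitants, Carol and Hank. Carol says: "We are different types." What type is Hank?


Carol says: "We are different types."
Case 1: Carol is a Knight (truth-teller)
  Statement is true → they ARE different → Hank is a Knave
Case 2: Carol is a Knave (liar)
  Statement is false → they are NOT different → Hank is a Knave
In both cases, Hank is a Knave.

Knave


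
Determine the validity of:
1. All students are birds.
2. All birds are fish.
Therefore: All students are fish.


Premise 1: All students are birds.
Premise 2: All birds are fish.
Conclusion: All students are fish.
Barbara syllogism (AAA-1): All A are B, All B are C → All A are C.
Middle term (birds) distributed in premise 2.

Valid


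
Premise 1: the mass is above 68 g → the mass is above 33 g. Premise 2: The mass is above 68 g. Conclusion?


Modus ponens: P → Q, P ⊢ Q
P: the mass is above 68 g
Q: the mass is above 33 g
We have P → Q and P is true.
By modus ponens, Q must be true.

The mass is above 33 g


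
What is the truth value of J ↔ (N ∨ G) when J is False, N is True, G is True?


J = False, N = True, G = True
Step 1: N ∨ G = True OR True = True
Step 2: J ↔ (True): true when both sides have same truth value.
Result: False ↔ True = False

False


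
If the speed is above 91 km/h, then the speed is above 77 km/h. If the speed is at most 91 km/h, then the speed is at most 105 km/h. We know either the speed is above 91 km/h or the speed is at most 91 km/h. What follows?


Constructive dilemma: (P → Q) ∧ (R → S), P ∨ R ⊢ Q ∨ S
Premise 1: the speed is above 91 km/h → the speed is above 77 km/h
Premise 2: the speed is at most 91 km/h → the speed is at most 105 km/h
Premise 3: the speed is above 91 km/h ∨ the speed is at most 91 km/h
Case 1: Assuming the speed is above 91 km/h, then by Premise 1, the speed is above 77 km/h.
Case 2: Assuming the speed is at most 91 km/h, then by Premise 2, the speed is at most 105 km/h.
Since one of the speed is above 91 km/h or the speed is at most 91 km/h must hold, we get the speed is above 77 km/h or the speed is at most 105 km/h.

The speed is above 77 km/h or the speed is at most 105 km/h.


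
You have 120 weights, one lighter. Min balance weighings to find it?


Each weighing has 3 outcomes (left heavy / balance / right heavy), so k weighings distinguish at most 3^k cases; splitting into three near-equal groups achieves this.
Need 3^k ≥ 120: 3^4 = 81 < 120 ≤ 3^5 = 243
k = ⌈log₃(120)⌉ = 5

5


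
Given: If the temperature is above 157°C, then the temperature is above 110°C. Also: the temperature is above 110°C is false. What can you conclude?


Modus tollens: P → Q, ¬Q ⊢ ¬P
P: the temperature is above 157°C
Q: the temperature is above 110°C
We have P → Q and Q is false.
By modus tollens, P must be false.

It is not the case that the temperature is above 157°C


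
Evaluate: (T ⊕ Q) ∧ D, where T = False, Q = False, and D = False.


T = False, Q = False, D = False
Step 1: T ⊕ Q = False XOR False = False
Step 2: False ∧ D = False AND False = False
XOR true when exactly one of T,Q is true; then AND with D.

False


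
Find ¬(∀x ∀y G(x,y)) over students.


Original: ∀x ∀y G(x,y)
Rule: ¬∀→∃, ¬∃→∀, negate predicate.
Negation: ∃x ∃y ¬G(x,y)

∃x ∃y ¬G(x,y)


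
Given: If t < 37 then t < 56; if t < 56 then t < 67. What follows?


Hypothetical syllogism: P → Q, Q → R ⊢ P → R
Premise 1: t < 37 → t < 56
Premise 2: t < 56 → t < 67
Chain the implications: the middle term (t < 56) links the two.
Conclusion: If t < 37, then t < 67.

If t < 37, then t < 67.


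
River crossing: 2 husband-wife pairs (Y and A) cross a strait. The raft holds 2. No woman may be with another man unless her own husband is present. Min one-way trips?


Label couples Y and A.
1. WY+WA → (far: WY,WA; near: HY,HA)
2. WY ←   (far: WA; near: HY,HA,WY)
3. HY+HA → (far: HY,HA,WA; near: WY)
4. HY ←   (far: HA,WA; near: HY,WY)  — HY returns, since WY is alone on near bank
5. HY+WY → (far: all four; near: empty)
Every state respects the constraint.
Minimum trips = 5

5


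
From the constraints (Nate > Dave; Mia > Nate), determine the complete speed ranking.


Constraints: Nate > Dave; Mia > Nate
Method: at each step, the next-highest is the one remaining person who never appears on the smaller side of a constraint between remaining people.
  Step 1: remaining {Dave, Mia, Nate}; on the smaller side: {Dave, Nate} → Mia is next (Mia > Nate).
  Step 2: remaining {Dave, Nate}; on the smaller side: {Dave} → Nate is next (Nate > Dave).
  Step 3: only Dave remains → lowest.
Final ranking (highest to lowest):

Mia > Nate > Dave


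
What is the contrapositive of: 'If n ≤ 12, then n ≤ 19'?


Original: If n ≤ 12, then n ≤ 19
Contrapositive: If ¬Q, then ¬P
Negate Q: not (n ≤ 19)
Negate P: not (n ≤ 12)

If not (n ≤ 19), then not (n ≤ 12).


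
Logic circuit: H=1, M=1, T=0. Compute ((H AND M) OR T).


H AND M = 1&1 = 1
1 OR 0 = 1

1


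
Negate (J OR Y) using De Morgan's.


De Morgan's law: ¬(P ∨ Q) ≡ ¬P ∧ ¬Q
¬(J ∨ Y) = ¬J ∧ ¬Y

¬J ∧ ¬Y


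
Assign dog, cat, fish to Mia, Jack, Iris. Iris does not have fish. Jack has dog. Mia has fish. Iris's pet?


From clues:
  Jack → dog
  Mia → fish
By elimination, Iris gets the remaining.

cat


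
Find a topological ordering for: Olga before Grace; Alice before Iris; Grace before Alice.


Constraints: Olga before Grace; Alice before Iris; Grace before Alice
Method: repeatedly schedule the remaining task that has no remaining task required before it.
  Step 1: remaining {Olga, Iris, Alice, Grace}; every task except Olga still has a predecessor pending → schedule Olga.
  Step 2: remaining {Iris, Alice, Grace}; every task except Grace still has a predecessor pending → schedule Grace.
  Step 3: remaining {Iris, Alice}; every task except Alice still has a predecessor pending → schedule Alice.
  Step 4: only Iris remains → schedule Iris.
Resulting order:

Olga → Grace → Alice → Iris


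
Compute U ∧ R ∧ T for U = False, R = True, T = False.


U = False, R = True, T = False
Step 1: U ∧ R = False AND True = False
Step 2: (False) ∧ T = (False) AND False = False
AND is true only when ALL operands are true.

False


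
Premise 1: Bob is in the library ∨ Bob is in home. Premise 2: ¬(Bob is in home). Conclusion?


Disjunctive syllogism: P ∨ Q, ¬P ⊢ Q
Disjunction: Bob is in the library ∨ Bob is in home
We know it is not the case that Bob is in home.
By disjunctive syllogism, the other disjunct must be true.

Bob is in the library


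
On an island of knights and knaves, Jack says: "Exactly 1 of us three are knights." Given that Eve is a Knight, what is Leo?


Jack claims exactly 1 knights among Jack, Eve, Leo.
Given: Eve is a Knight.

Case 1: Jack is a Knight (tells truth)
  Then exactly 1 of the three are knights.
  Counting Jack, Eve: 2 knight(s) so far. Need -1 more → impossible.
Case 2: Jack is a Knave (lies)
  Then the count is NOT 1.
  If Leo = Knave, count = 1 = 1 → claim would be true, contradicts lie.
  If Leo = Knight, count = 2 ≠ 1 → lie confirmed ✓

Leo is a Knight.

Knight


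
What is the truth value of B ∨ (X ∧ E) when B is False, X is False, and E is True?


B = False, X = False, E = True
Step 1: X ∧ E = False AND True = False
Step 2: B ∨ False = False OR False = False
AND evaluated first (higher precedence); then OR applied.

False


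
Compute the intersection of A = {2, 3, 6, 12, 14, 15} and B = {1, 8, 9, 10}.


A = {2, 3, 6, 12, 14, 15}
B = {1, 8, 9, 10}
Operation: intersection
Elements in both: none

∅


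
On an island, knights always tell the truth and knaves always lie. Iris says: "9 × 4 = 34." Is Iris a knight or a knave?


Statement: "9 × 4 = 34."
Actual: 9 × 4 = 36
Claimed: 34
Statement is FALSE → Iris lies → Knave

Knave


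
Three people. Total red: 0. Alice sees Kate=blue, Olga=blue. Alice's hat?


Total red = 0, seen red = 0
Own red = 0 - 0 = 0
Alice's hat is blue.

blue


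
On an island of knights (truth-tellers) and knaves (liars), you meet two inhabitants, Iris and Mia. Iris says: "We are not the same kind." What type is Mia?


Iris says: "We are not the same kind."
Case 1: Iris is a Knight (truth-teller)
  Statement is true → they ARE different → Mia is a Knave
Case 2: Iris is a Knave (liar)
  Statement is false → they are NOT different → Mia is a Knave
In both cases, Mia is a Knave.

Knave


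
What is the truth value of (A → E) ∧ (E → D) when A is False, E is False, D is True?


A = False, E = False, D = True
Step 1: A → E is false only when A=True and E=False. Result: True
Step 2: E → D is false only when E=True and D=False. Result: True
Step 3: True ∧ True = True

True


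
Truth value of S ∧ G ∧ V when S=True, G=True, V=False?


S = True, G = True, V = False
Expression: S ∧ G ∧ V
Step 1: S ∧ G = True AND True = True
Step 2: (True) ∧ V = True AND False = False

False


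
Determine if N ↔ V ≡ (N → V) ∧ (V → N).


Expression 1: N ↔ V
Expression 2: (N → V) ∧ (V → N)
Truth table (N V | Expr1 Expr2):
  T T |   T     T
  T F |   F     F
  F T |   F     F
  F F |   T     T
All 4 rows agree, so the expressions are logically equivalent.

Yes


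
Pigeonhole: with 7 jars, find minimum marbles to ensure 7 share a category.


Pigeonhole: to guarantee k in one of n categories, need (k-1)×n + 1.
k = 7, n = 7
Minimum = (7-1) × 7 + 1 = 6 × 7 + 1

43


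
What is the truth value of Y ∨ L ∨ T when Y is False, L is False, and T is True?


Y = False, L = False, T = True
Step 1: Y ∨ L = False OR False = False
Step 2: False ∨ T = False OR True = True
OR is true when at least one operand is true.

True


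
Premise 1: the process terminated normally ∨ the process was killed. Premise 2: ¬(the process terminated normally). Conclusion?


Disjunctive syllogism: P ∨ Q, ¬P ⊢ Q
Disjunction: the process terminated normally ∨ the process was killed
We know it is not the case that the process terminated normally.
By disjunctive syllogism, the other disjunct must be true.

The process was killed


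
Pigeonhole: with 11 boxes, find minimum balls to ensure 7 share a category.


Pigeonhole: to guarantee k in one of n categories, need (k-1)×n + 1.
k = 7, n = 11
Minimum = (7-1) × 11 + 1 = 6 × 11 + 1

67


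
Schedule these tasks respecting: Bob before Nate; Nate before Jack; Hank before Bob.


Constraints: Bob before Nate; Nate before Jack; Hank before Bob
Method: repeatedly schedule the remaining task that has no remaining task required before it.
  Step 1: remaining {Jack, Bob, Nate, Hank}; every task except Hank still has a predecessor pending → schedule Hank.
  Step 2: remaining {Jack, Bob, Nate}; every task except Bob still has a predecessor pending → schedule Bob.
  Step 3: remaining {Jack, Nate}; every task except Nate still has a predecessor pending → schedule Nate.
  Step 4: only Jack remains → schedule Jack.
Resulting order:

Hank → Bob → Nate → Jack


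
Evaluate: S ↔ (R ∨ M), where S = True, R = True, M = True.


S = True, R = True, M = True
Step 1: R ∨ M = True OR True = True
Step 2: S ↔ (True): true when both sides have same truth value.
Result: True ↔ True = True

True


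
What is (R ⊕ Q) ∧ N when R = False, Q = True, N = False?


R = False, Q = True, N = False
Step 1: R ⊕ Q = False XOR True = True
Step 2: True ∧ N = True AND False = False
XOR true when exactly one of R,Q is true; then AND with N.

False


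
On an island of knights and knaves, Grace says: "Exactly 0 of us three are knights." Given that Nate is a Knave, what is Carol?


Grace claims exactly 0 knights among Grace, Nate, Carol.
Given: Nate is a Knave.

Case 1: Grace is a Knight (tells truth)
  Then exactly 0 of the three are knights.
  Counting Grace, Nate: 1 knight(s) so far. Need -1 more → impossible.
Case 2: Grace is a Knave (lies)
  Then the count is NOT 0.
  If Carol = Knave, count = 0 = 0 → claim would be true, contradicts lie.
  If Carol = Knight, count = 1 ≠ 0 → lie confirmed ✓

Carol is a Knight.

Knight


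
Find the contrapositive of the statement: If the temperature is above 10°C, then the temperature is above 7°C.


Original: If the temperature is above 10°C, then the temperature is above 7°C
Contrapositive: If ¬Q, then ¬P
Negate Q: not (the temperature is above 7°C)
Negate P: not (the temperature is above 10°C)

If not (the temperature is above 7°C), then not (the temperature is above 10°C).


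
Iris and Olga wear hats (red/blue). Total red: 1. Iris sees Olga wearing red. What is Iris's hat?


Total red = 1, Olga = red
Red accounted for: 1
Remaining for Iris: 0
Iris's hat is blue.

blue


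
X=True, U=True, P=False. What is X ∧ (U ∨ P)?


X = True, U = True, P = False
Expression: X ∧ (U ∨ P)
Step 1: U ∨ P = True OR False = True
Step 2: X ∧ (True) = True AND True = True

True


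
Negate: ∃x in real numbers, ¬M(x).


Original: ∃x ¬M(x)
Rule: ¬∀→∃, ¬∃→∀, negate predicate.
Negation: ∀x M(x)

∀x M(x)


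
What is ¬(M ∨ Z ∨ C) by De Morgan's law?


De Morgan's law: ¬(P ∨ Q ∨ R) ≡ ¬P ∧ ¬Q ∧ ¬R
¬(M ∨ Z ∨ C) = ¬M ∧ ¬Z ∧ ¬C

¬M ∧ ¬Z ∧ ¬C


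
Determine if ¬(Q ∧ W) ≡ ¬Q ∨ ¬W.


Expression 1: ¬(Q ∧ W)
Expression 2: ¬Q ∨ ¬W
Truth table (Q W | Expr1 Expr2):
  T T |   F     F
  T F |   T     T
  F T |   T     T
  F F |   T     T
All 4 rows agree, so the expressions are logically equivalent.

Yes


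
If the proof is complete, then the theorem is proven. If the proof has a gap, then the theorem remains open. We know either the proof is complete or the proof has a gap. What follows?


Constructive dilemma: (P → Q) ∧ (R → S), P ∨ R ⊢ Q ∨ S
Premise 1: the proof is complete → the theorem is proven
Premise 2: the proof has a gap → the theorem remains open
Premise 3: the proof is complete ∨ the proof has a gap
Case 1: Assuming the proof is complete, then by Premise 1, the theorem is proven.
Case 2: Assuming the proof has a gap, then by Premise 2, the theorem remains open.
Since one of the proof is complete or the proof has a gap must hold, we get the theorem is proven or the theorem remains open.

The theorem is proven or the theorem remains open.


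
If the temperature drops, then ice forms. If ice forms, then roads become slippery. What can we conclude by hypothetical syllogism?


Hypothetical syllogism: P → Q, Q → R ⊢ P → R
Premise 1: the temperature drops → ice forms
Premise 2: ice forms → roads become slippery
Chain the implications: the middle term (ice forms) links the two.
Conclusion: If the temperature drops, then roads become slippery.

If the temperature drops, then roads become slippery.


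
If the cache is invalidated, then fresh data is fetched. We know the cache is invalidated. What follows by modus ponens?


Modus ponens: P → Q, P ⊢ Q
P: the cache is invalidated
Q: fresh data is fetched
We have P → Q and P is true.
By modus ponens, Q must be true.

Fresh data is fetched


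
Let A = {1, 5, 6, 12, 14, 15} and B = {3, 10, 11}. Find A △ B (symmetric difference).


A = {1, 5, 6, 12, 14, 15}
B = {3, 10, 11}
Operation: symmetric difference
In A only: [1, 5, 6, 12, 14, 15], in B only: [3, 10, 11]

{1, 3, 5, 6, 10, 11, 12, 14, 15}


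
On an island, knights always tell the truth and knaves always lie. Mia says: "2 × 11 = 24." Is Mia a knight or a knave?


Statement: "2 × 11 = 24."
Actual: 2 × 11 = 22
Claimed: 24
Statement is FALSE → Mia lies → Knave

Knave


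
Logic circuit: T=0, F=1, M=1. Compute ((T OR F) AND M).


T OR F = 0|1 = 1
1 AND 1 = 1

1


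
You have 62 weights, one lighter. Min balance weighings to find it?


Each weighing has 3 outcomes (left heavy / balance / right heavy), so k weighings distinguish at most 3^k cases; splitting into three near-equal groups achieves this.
Need 3^k ≥ 62: 3^3 = 27 < 62 ≤ 3^4 = 81
k = ⌈log₃(62)⌉ = 4

4


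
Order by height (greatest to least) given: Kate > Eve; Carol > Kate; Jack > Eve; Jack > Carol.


Constraints: Kate > Eve; Carol > Kate; Jack > Eve; Jack > Carol
Method: at each step, the next-highest is the one remaining person who never appears on the smaller side of a constraint between remaining people.
  Step 1: remaining {Kate, Jack, Eve, Carol}; on the smaller side: {Kate, Eve, Carol} → Jack is next (Jack > Eve; Jack > Carol).
  Step 2: remaining {Kate, Eve, Carol}; on the smaller side: {Kate, Eve} → Carol is next (Carol > Kate).
  Step 3: remaining {Kate, Eve}; on the smaller side: {Eve} → Kate is next (Kate > Eve).
  Step 4: only Eve remains → lowest.
Final ranking (highest to lowest):

Jack > Carol > Kate > Eve


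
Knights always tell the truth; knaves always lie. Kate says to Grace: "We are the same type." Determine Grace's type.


Kate says: "We are the same type."
Case 1: Kate is a Knight (truth-teller)
  Statement is true → they ARE the same → Grace is also a Knight
Case 2: Kate is a Knave (liar)
  Statement is false → they are NOT the same → Grace is a Knight
In both cases, Grace is a Knight.

Knight


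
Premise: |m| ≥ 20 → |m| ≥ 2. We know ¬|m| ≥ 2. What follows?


Modus tollens: P → Q, ¬Q ⊢ ¬P
P: |m| ≥ 20
Q: |m| ≥ 2
We have P → Q and Q is false.
By modus tollens, P must be false.

It is not the case that |m| ≥ 20


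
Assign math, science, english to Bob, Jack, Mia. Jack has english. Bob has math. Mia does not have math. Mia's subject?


From clues:
  Jack → english
  Bob → math
By elimination, Mia gets the remaining.

science


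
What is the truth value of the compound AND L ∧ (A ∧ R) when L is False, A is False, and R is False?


L = False, A = False, R = False
Step 1: A ∧ R = False AND False = False
Step 2: L ∧ False = False AND False = False
AND is true only when ALL operands are true.

False


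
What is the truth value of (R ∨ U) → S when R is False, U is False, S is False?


R = False, U = False, S = False
Step 1: R ∨ U = False OR False = False
Step 2: (False) → S: false only when antecedent=True and S=False.
Result: True

True


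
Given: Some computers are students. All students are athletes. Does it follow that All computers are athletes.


Premise 1: Some computers are students.
Premise 2: All students are athletes.
Conclusion: All computers are athletes.
Fallacy: illicit minor. The minor term (computers) is distributed in the conclusion ('All computers ...') but undistributed in its premise ('Some computers are students' doesn't cover all computers).
Only 'Some computers are athletes' follows, not 'All'.

Invalid


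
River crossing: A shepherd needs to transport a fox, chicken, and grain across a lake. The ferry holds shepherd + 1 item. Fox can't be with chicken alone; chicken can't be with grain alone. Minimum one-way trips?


1. shepherd+chicken → 2. shepherd ← 3. shepherd+fox → 4. shepherd+chicken ← 5. shepherd+grain → 6. shepherd ← 7. shepherd+chicken →
Minimum trips = 7

7


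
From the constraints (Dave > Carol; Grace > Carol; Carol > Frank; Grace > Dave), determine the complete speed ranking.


Constraints: Dave > Carol; Grace > Carol; Carol > Frank; Grace > Dave
Method: at each step, the next-highest is the one remaining person who never appears on the smaller side of a constraint between remaining people.
  Step 1: remaining {Dave, Frank, Carol, Grace}; on the smaller side: {Dave, Frank, Carol} → Grace is next (Grace > Carol; Grace > Dave).
  Step 2: remaining {Dave, Frank, Carol}; on the smaller side: {Frank, Carol} → Dave is next (Dave > Carol).
  Step 3: remaining {Frank, Carol}; on the smaller side: {Frank} → Carol is next (Carol > Frank).
  Step 4: only Frank remains → lowest.
Final ranking (highest to lowest):

Grace > Dave > Carol > Frank


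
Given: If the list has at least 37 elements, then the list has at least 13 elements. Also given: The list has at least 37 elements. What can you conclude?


Modus ponens: P → Q, P ⊢ Q
P: the list has at least 37 elements
Q: the list has at least 13 elements
We have P → Q and P is true.
By modus ponens, Q must be true.

The list has at least 13 elements


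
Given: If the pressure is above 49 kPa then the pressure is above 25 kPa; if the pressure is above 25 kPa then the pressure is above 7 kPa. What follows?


Hypothetical syllogism: P → Q, Q → R ⊢ P → R
Premise 1: the pressure is above 49 kPa → the pressure is above 25 kPa
Premise 2: the pressure is above 25 kPa → the pressure is above 7 kPa
Chain the implications: the middle term (the pressure is above 25 kPa) links the two.
Conclusion: If the pressure is above 49 kPa, then the pressure is above 7 kPa.

If the pressure is above 49 kPa, then the pressure is above 7 kPa.


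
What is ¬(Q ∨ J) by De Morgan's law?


De Morgan's law: ¬(P ∨ Q) ≡ ¬P ∧ ¬Q
¬(Q ∨ J) = ¬Q ∧ ¬J

¬Q ∧ ¬J


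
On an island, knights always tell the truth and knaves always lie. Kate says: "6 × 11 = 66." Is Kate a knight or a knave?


Statement: "6 × 11 = 66."
Actual: 6 × 11 = 66
Claimed: 66
Statement is TRUE → Kate tells the truth → Knight

Knight


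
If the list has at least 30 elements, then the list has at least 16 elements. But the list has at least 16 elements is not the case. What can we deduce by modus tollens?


Modus tollens: P → Q, ¬Q ⊢ ¬P
P: the list has at least 30 elements
Q: the list has at least 16 elements
We have P → Q and Q is false.
By modus tollens, P must be false.

It is not the case that the list has at least 30 elements


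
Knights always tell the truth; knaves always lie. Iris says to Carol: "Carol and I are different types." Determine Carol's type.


Iris says: "Carol and I are different types."
Case 1: Iris is a Knight (truth-teller)
  Statement is true → they ARE different → Carol is a Knave
Case 2: Iris is a Knave (liar)
  Statement is false → they are NOT different → Carol is a Knave
In both cases, Carol is a Knave.

Knave


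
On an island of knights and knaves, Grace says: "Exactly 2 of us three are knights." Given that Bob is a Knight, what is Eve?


Grace claims exactly 2 knights among Grace, Bob, Eve.
Given: Bob is a Knight.

Case 1: Grace is a Knight (tells truth)
  Then exactly 2 of the three are knights.
  Counting Grace, Bob: 2 knight(s) so far. Need 0 more → Eve = Knave.
Case 2: Grace is a Knave (lies)
  Then the count is NOT 2.
  If Eve = Knight, count = 2 = 2 → claim would be true, contradicts lie.
  If Eve = Knave, count = 1 ≠ 2 → lie confirmed ✓

Eve is a Knave.

Knave
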